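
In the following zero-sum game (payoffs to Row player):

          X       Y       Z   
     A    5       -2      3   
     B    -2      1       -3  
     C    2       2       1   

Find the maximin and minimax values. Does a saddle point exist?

Maximin = 1, Minimax = 2, Saddle: False

Work:
Row minimums: [-2, -3, 1] → maximin = 1
Column maximums: [5, 2, 3] → minimax = 2
No saddle point (maximin ≠ minimax). Mixed strategy needed.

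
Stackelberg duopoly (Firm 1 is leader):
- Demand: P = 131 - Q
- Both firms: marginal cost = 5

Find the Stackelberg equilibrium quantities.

q₁* (leader) = 63.0, q₂* (follower) = 31.5

Work:
Follower's reaction: q₂ = (a - c - q₁)/2
Leader substitutes: π₁ = q₁·(a - q₁ - (a-c-q₁)/2 - c)
FOC: q₁* = (131 - 5)/2 = 63.00
Then: q₂* = (131 - 5 - 63.0)/2 = 31.50
Leader has first-mover advantage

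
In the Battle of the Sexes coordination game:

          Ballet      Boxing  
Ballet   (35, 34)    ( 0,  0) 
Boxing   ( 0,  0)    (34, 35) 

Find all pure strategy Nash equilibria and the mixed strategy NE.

Pure NE: (Ballet, Ballet) and (Boxing, Boxing); Mixed NE: p = 0.5072, q = 0.4928

Work:
Check pure NE:
(Ballet, Ballet): (35, 34) - no unilateral deviation beneficial
(Boxing, Boxing): (34, 35) - no unilateral deviation beneficial
Mixed NE: P1 plays Ballet with p = 0.5072, P2 plays Ballet with q = 0.4928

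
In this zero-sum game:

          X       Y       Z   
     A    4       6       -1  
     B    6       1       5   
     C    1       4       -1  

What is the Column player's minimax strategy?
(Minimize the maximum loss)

Column should play Z, value = 5

Work:
Column player minimizes Row's maximum payoff:
Column X: max payoff to Row = 6
Column Y: max payoff to Row = 6
Column Z: max payoff to Row = 5
Minimum is 5, achieved by column Z.
Minimax strategy: Z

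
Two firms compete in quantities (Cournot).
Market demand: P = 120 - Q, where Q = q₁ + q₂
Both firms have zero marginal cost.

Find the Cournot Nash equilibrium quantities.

q₁* = q₂* = 40.0; P* = 40.0

Work:
Profit: π_i = P·q_i = (a - q_i - q_j)·q_i
FOC: ∂π_i/∂q_i = a - 2q_i - q_j = 0
Reaction function: q_i = (120 - q_j)/2
Symmetry: q* = 120/3 = 40.0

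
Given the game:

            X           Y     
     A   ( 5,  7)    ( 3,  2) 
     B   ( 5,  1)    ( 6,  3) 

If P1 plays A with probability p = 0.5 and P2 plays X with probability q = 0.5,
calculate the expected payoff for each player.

E[P1] = 4.75, E[P2] = 3.25

Work:
E[P1] = p·q·π₁(A,X) + p·(1-q)·π₁(A,Y) + (1-p)·q·π₁(B,X) + (1-p)·(1-q)·π₁(B,Y)
= 0.5·0.5·5 + 0.5·0.5·3 + 0.5·0.5·5 + 0.5·0.5·6
= 4.75

E[P2] = 3.25 (similar calculation)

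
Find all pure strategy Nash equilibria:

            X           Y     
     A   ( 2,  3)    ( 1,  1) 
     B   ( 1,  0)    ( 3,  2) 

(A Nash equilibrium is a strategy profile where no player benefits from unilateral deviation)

Nash equilibrium: (A, X), (B, Y)

Work:
Best responses:
  P1 vs X: payoffs [2, 1] → best response A (payoff 2)
  P1 vs Y: payoffs [1, 3] → best response B (payoff 3)
  P2 vs A: payoffs [3, 1] → best response X (payoff 3)
  P2 vs B: payoffs [0, 2] → best response Y (payoff 2)
Mutual best responses: (A,X), (B,Y) → Nash equilibria.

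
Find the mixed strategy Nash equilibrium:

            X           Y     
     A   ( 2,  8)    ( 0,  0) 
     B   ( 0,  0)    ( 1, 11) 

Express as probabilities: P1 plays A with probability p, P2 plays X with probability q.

p = 0.5789, q = 0.3333

Work:
Find probabilities that make opponent indifferent:
P2 chooses q to make P1 indifferent between A and B
P1 chooses p to make P2 indifferent between X and Y
Mixed NE: P1 plays (A: 0.5789, B: 0.4211), P2 plays (X: 0.3333, Y: 0.6667)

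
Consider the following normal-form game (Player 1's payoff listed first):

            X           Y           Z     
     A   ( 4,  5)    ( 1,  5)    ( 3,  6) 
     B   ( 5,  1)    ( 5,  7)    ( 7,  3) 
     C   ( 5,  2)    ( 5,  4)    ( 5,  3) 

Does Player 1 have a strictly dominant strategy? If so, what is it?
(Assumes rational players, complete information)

No strictly dominant strategy exists for Player 1

Work:
A strategy strictly dominates another if it gives a strictly higher payoff against every opponent action. Compare each pair of P1's strategies column-by-column:
  A vs B: [4 vs 5, 1 vs 5, 3 vs 7] → A does not strictly dominate B (column X: 4 ≤ 5)
  A vs C: [4 vs 5, 1 vs 5, 3 vs 5] → A does not strictly dominate C (column X: 4 ≤ 5)
  B vs A: [5 vs 4, 5 vs 1, 7 vs 3] → B strictly dominates A
  B vs C: [5 vs 5, 5 vs 5, 7 vs 5] → B does not strictly dominate C (column X: 5 ≤ 5)
  C vs A: [5 vs 4, 5 vs 1, 5 vs 3] → C strictly dominates A
  C vs B: [5 vs 5, 5 vs 5, 5 vs 7] → C does not strictly dominate B (column X: 5 ≤ 5)
No single strategy strictly dominates all others → no strictly dominant strategy.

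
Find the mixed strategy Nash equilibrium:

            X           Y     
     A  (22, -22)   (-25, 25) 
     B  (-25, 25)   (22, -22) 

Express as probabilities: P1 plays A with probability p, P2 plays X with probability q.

p = 0.5, q = 0.5

Work:
Find probabilities that make opponent indifferent:
P2 chooses q to make P1 indifferent between A and B
P1 chooses p to make P2 indifferent between X and Y
Mixed NE: P1 plays (A: 0.5, B: 0.5), P2 plays (X: 0.5, Y: 0.5)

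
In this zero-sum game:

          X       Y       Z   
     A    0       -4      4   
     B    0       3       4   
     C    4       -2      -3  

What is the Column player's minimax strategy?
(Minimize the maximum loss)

Column should play Y, value = 3

Work:
Column player minimizes Row's maximum payoff:
Column X: max payoff to Row = 4
Column Y: max payoff to Row = 3
Column Z: max payoff to Row = 4
Minimum is 3, achieved by column Y.
Minimax strategy: Y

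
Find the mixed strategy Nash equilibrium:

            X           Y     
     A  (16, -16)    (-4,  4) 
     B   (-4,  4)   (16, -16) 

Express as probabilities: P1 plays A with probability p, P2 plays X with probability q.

p = 0.5, q = 0.5

Work:
Find probabilities that make opponent indifferent:
P2 chooses q to make P1 indifferent between A and B
P1 chooses p to make P2 indifferent between X and Y
Mixed NE: P1 plays (A: 0.5, B: 0.5), P2 plays (X: 0.5, Y: 0.5)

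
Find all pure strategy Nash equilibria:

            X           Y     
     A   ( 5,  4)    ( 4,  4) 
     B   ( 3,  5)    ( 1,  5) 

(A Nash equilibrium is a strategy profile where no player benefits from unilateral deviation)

Nash equilibrium: (A, X), (A, Y)

Work:
Best responses:
  P1 vs X: payoffs [5, 3] → best response A (payoff 5)
  P1 vs Y: payoffs [4, 1] → best response A (payoff 4)
  P2 vs A: payoffs [4, 4] → best response X/Y (payoff 4)
  P2 vs B: payoffs [5, 5] → best response X/Y (payoff 5)
Mutual best responses: (A,X), (A,Y) → Nash equilibria.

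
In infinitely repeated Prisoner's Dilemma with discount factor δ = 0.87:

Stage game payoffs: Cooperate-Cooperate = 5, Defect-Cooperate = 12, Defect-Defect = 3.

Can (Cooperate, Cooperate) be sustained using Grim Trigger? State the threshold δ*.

δ* = 0.7778; since δ = 0.87 ≥ 0.7778, cooperation can be sustained

Work:
For Grim Trigger:
Cooperate forever: 5/(1-δ)
Defect then punished: 12 + 3·δ/(1-δ)
Need: 5/(1-δ) ≥ 12 + 3·δ/(1-δ)
Solving: δ ≥ (T-R)/(T-P) = (12-5)/(12-3) = 0.7778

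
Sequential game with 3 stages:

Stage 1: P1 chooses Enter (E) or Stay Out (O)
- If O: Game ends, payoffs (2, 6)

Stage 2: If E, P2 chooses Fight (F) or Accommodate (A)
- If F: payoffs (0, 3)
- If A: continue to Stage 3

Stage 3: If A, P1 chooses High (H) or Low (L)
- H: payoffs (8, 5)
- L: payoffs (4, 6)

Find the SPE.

SPE: (E, A, H); Outcome (8, 5)

Work:
Stage 3: P1 chooses H (8 vs 4)
Stage 2: P2: F->3, A->5 (anticipating H). Choose A
Stage 1: P1: O->2, E->8 (anticipating A, H). Choose E
SPE path: E -> A -> H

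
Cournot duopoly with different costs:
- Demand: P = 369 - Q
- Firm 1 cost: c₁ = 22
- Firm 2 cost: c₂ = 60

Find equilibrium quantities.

q₁* = 128.33, q₂* = 90.33

Work:
Reaction: q₁ = (369 - 22 - q₂)/2
Reaction: q₂ = (369 - 60 - q₁)/2
Solve simultaneously:
q₁* = (369 - 2×22 + 60)/3 = 128.33
q₂* = (369 - 2×60 + 22)/3 = 90.33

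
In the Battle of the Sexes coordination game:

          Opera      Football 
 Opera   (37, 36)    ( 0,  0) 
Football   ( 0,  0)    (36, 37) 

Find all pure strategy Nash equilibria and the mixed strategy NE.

Pure NE: (Opera, Opera) and (Football, Football); Mixed NE: p = 0.5068, q = 0.4932

Work:
Check pure NE:
(Opera, Opera): (37, 36) - no unilateral deviation beneficial
(Football, Football): (36, 37) - no unilateral deviation beneficial
Mixed NE: P1 plays Opera with p = 0.5068, P2 plays Opera with q = 0.4932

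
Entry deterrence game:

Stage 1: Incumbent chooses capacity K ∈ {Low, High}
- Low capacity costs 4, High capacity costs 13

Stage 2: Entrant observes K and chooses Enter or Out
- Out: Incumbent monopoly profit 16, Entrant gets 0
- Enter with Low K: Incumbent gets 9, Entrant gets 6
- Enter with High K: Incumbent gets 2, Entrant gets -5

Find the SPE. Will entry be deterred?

SPE: (Low, Enter|Low, Out|High); Entry not deterred. Incumbent net profit = 5, Entrant gets 6

Work:
After Low K: Entrant enters (6 > 0)
After High K: Entrant stays out (-5 < 0)
Incumbent: Low → 9−4=5, High → 16−13=3
Incumbent chooses Low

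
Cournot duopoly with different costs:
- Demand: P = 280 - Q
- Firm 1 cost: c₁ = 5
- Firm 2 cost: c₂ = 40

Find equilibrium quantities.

q₁* = 103.33, q₂* = 68.33

Work:
Reaction: q₁ = (280 - 5 - q₂)/2
Reaction: q₂ = (280 - 40 - q₁)/2
Solve simultaneously:
q₁* = (280 - 2×5 + 40)/3 = 103.33
q₂* = (280 - 2×40 + 5)/3 = 68.33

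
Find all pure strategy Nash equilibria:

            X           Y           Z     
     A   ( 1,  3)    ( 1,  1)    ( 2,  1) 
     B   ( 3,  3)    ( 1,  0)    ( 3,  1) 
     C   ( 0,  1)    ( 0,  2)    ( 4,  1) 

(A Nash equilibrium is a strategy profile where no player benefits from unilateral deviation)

Nash equilibrium: (B, X)

Work:
Best responses:
  P1 vs X: payoffs [1, 3, 0] → best response B (payoff 3)
  P1 vs Y: payoffs [1, 1, 0] → best response A/B (payoff 1)
  P1 vs Z: payoffs [2, 3, 4] → best response C (payoff 4)
  P2 vs A: payoffs [3, 1, 1] → best response X (payoff 3)
  P2 vs B: payoffs [3, 0, 1] → best response X (payoff 3)
  P2 vs C: payoffs [1, 2, 1] → best response Y (payoff 2)
Mutual best responses: (B,X) → Nash equilibria.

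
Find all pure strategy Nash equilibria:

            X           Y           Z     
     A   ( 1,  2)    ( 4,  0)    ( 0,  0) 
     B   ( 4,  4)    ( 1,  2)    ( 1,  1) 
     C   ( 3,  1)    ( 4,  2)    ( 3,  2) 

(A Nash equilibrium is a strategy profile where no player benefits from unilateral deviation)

Nash equilibrium: (B, X), (C, Y), (C, Z)

Work:
Best responses:
  P1 vs X: payoffs [1, 4, 3] → best response B (payoff 4)
  P1 vs Y: payoffs [4, 1, 4] → best response A/C (payoff 4)
  P1 vs Z: payoffs [0, 1, 3] → best response C (payoff 3)
  P2 vs A: payoffs [2, 0, 0] → best response X (payoff 2)
  P2 vs B: payoffs [4, 2, 1] → best response X (payoff 4)
  P2 vs C: payoffs [1, 2, 2] → best response Y/Z (payoff 2)
Mutual best responses: (B,X), (C,Y), (C,Z) → Nash equilibria.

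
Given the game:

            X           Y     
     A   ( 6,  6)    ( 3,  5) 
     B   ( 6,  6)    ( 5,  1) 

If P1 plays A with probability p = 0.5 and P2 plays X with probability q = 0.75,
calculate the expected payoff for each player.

E[P1] = 5.5, E[P2] = 5.25

Work:
E[P1] = p·q·π₁(A,X) + p·(1-q)·π₁(A,Y) + (1-p)·q·π₁(B,X) + (1-p)·(1-q)·π₁(B,Y)
= 0.5·0.75·6 + 0.5·0.25·3 + 0.5·0.75·6 + 0.5·0.25·5
= 5.5

E[P2] = 5.25 (similar calculation)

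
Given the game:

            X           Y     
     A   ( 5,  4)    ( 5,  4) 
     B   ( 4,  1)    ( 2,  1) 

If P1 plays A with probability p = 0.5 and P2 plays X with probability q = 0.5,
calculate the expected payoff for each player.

E[P1] = 4.0, E[P2] = 2.5

Work:
E[P1] = p·q·π₁(A,X) + p·(1-q)·π₁(A,Y) + (1-p)·q·π₁(B,X) + (1-p)·(1-q)·π₁(B,Y)
= 0.5·0.5·5 + 0.5·0.5·5 + 0.5·0.5·4 + 0.5·0.5·2
= 4.0

E[P2] = 2.5 (similar calculation)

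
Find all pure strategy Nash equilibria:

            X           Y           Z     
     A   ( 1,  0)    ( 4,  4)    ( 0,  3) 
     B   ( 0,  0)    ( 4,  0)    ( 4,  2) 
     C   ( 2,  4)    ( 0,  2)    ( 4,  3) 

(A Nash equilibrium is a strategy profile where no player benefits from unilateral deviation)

Nash equilibrium: (A, Y), (B, Z), (C, X)

Work:
Best responses:
  P1 vs X: payoffs [1, 0, 2] → best response C (payoff 2)
  P1 vs Y: payoffs [4, 4, 0] → best response A/B (payoff 4)
  P1 vs Z: payoffs [0, 4, 4] → best response B/C (payoff 4)
  P2 vs A: payoffs [0, 4, 3] → best response Y (payoff 4)
  P2 vs B: payoffs [0, 0, 2] → best response Z (payoff 2)
  P2 vs C: payoffs [4, 2, 3] → best response X (payoff 4)
Mutual best responses: (A,Y), (B,Z), (C,X) → Nash equilibria.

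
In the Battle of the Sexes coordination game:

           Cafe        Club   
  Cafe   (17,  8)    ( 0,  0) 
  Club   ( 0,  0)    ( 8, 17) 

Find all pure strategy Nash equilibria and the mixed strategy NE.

Pure NE: (Cafe, Cafe) and (Club, Club); Mixed NE: p = 0.68, q = 0.32

Work:
Check pure NE:
(Cafe, Cafe): (17, 8) - no unilateral deviation beneficial
(Club, Club): (8, 17) - no unilateral deviation beneficial
Mixed NE: P1 plays Cafe with p = 0.68, P2 plays Cafe with q = 0.32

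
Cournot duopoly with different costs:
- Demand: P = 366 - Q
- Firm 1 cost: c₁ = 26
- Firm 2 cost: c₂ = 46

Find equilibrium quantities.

q₁* = 120.0, q₂* = 100.0

Work:
Reaction: q₁ = (366 - 26 - q₂)/2
Reaction: q₂ = (366 - 46 - q₁)/2
Solve simultaneously:
q₁* = (366 - 2×26 + 46)/3 = 120.0
q₂* = (366 - 2×46 + 26)/3 = 100.0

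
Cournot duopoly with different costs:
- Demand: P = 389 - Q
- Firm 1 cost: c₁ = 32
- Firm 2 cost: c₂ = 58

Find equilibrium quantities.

q₁* = 127.67, q₂* = 101.67

Work:
Reaction: q₁ = (389 - 32 - q₂)/2
Reaction: q₂ = (389 - 58 - q₁)/2
Solve simultaneously:
q₁* = (389 - 2×32 + 58)/3 = 127.67
q₂* = (389 - 2×58 + 32)/3 = 101.67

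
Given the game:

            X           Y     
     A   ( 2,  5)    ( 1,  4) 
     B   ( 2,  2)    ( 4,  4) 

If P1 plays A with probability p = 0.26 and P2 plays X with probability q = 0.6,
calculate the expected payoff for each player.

E[P1] = 2.488, E[P2] = 3.268

Work:
E[P1] = p·q·π₁(A,X) + p·(1-q)·π₁(A,Y) + (1-p)·q·π₁(B,X) + (1-p)·(1-q)·π₁(B,Y)
= 0.26·0.6·2 + 0.26·0.4·1 + 0.74·0.6·2 + 0.74·0.4·4
= 2.488

E[P2] = 3.268 (similar calculation)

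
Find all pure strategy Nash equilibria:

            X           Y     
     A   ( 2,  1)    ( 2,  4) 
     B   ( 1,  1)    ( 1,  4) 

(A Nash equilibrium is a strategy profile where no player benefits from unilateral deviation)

Nash equilibrium: (A, Y)

Work:
Best responses:
  P1 vs X: payoffs [2, 1] → best response A (payoff 2)
  P1 vs Y: payoffs [2, 1] → best response A (payoff 2)
  P2 vs A: payoffs [1, 4] → best response Y (payoff 4)
  P2 vs B: payoffs [1, 4] → best response Y (payoff 4)
Mutual best responses: (A,Y) → Nash equilibria.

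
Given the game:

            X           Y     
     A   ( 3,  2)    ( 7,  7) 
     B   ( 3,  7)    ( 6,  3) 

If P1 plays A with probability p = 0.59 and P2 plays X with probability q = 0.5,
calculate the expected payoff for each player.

E[P1] = 4.795, E[P2] = 4.705

Work:
E[P1] = p·q·π₁(A,X) + p·(1-q)·π₁(A,Y) + (1-p)·q·π₁(B,X) + (1-p)·(1-q)·π₁(B,Y)
= 0.59·0.5·3 + 0.59·0.5·7 + 0.41·0.5·3 + 0.41·0.5·6
= 4.795

E[P2] = 4.705 (similar calculation)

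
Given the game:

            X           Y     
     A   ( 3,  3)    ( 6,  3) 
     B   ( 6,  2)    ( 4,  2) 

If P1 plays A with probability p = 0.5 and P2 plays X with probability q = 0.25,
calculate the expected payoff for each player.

E[P1] = 4.875, E[P2] = 2.5

Work:
E[P1] = p·q·π₁(A,X) + p·(1-q)·π₁(A,Y) + (1-p)·q·π₁(B,X) + (1-p)·(1-q)·π₁(B,Y)
= 0.5·0.25·3 + 0.5·0.75·6 + 0.5·0.25·6 + 0.5·0.75·4
= 4.875

E[P2] = 2.5 (similar calculation)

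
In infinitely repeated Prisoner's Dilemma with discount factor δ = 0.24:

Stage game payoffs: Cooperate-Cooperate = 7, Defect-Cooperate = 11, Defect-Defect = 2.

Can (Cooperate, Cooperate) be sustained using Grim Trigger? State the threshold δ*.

δ* = 0.4444; since δ = 0.24 < 0.4444, cooperation cannot be sustained

Work:
For Grim Trigger:
Cooperate forever: 7/(1-δ)
Defect then punished: 11 + 2·δ/(1-δ)
Need: 7/(1-δ) ≥ 11 + 2·δ/(1-δ)
Solving: δ ≥ (T-R)/(T-P) = (11-7)/(11-2) = 0.4444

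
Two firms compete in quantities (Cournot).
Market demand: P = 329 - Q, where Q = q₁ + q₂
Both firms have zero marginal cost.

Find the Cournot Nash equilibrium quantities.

q₁* = q₂* = 109.67; P* = 109.67

Work:
Profit: π_i = P·q_i = (a - q_i - q_j)·q_i
FOC: ∂π_i/∂q_i = a - 2q_i - q_j = 0
Reaction function: q_i = (329 - q_j)/2
Symmetry: q* = 329/3 = 109.67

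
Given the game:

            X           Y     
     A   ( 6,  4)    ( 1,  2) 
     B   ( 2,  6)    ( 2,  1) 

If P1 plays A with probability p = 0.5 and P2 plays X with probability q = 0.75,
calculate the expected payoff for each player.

E[P1] = 3.375, E[P2] = 4.125

Work:
E[P1] = p·q·π₁(A,X) + p·(1-q)·π₁(A,Y) + (1-p)·q·π₁(B,X) + (1-p)·(1-q)·π₁(B,Y)
= 0.5·0.75·6 + 0.5·0.25·1 + 0.5·0.75·2 + 0.5·0.25·2
= 3.375

E[P2] = 4.125 (similar calculation)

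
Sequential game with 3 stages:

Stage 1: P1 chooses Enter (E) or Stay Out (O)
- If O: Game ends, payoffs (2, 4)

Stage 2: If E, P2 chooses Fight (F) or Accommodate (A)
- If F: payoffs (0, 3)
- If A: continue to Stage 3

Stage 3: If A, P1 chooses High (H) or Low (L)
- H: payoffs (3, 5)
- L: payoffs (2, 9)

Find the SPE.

SPE: (E, A, H); Outcome (3, 5)

Work:
Stage 3: P1 chooses H (3 vs 2)
Stage 2: P2: F->3, A->5 (anticipating H). Choose A
Stage 1: P1: O->2, E->3 (anticipating A, H). Choose E
SPE path: E -> A -> H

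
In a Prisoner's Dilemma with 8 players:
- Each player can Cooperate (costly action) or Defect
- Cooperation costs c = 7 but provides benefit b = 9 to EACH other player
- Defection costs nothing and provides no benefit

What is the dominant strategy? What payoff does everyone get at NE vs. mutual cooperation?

Dominant: Defect; NE payoff = 0; Coop payoff = 56

Work:
Defect dominates (saves cost c = 7, benefit to others is external)
NE: All defect → everyone gets 0
If all cooperate: each receives (7)×9 - 7 = 56
Social dilemma: 56 > 0 but NE gives 0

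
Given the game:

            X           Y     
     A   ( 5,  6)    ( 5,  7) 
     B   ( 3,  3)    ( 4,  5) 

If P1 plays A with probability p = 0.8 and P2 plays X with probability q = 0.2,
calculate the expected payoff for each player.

E[P1] = 4.76, E[P2] = 6.36

Work:
E[P1] = p·q·π₁(A,X) + p·(1-q)·π₁(A,Y) + (1-p)·q·π₁(B,X) + (1-p)·(1-q)·π₁(B,Y)
= 0.8·0.2·5 + 0.8·0.8·5 + 0.2·0.2·3 + 0.2·0.8·4
= 4.76

E[P2] = 6.36 (similar calculation)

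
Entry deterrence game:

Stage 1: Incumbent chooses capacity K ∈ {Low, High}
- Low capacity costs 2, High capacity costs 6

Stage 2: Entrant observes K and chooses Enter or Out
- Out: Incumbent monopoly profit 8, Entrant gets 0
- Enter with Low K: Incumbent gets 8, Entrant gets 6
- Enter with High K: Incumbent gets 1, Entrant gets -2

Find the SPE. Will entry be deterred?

SPE: (Low, Enter|Low, Out|High); Entry not deterred. Incumbent net profit = 6, Entrant gets 6

Work:
After Low K: Entrant enters (6 > 0)
After High K: Entrant stays out (-2 < 0)
Incumbent: Low → 8−2=6, High → 8−6=2
Incumbent chooses Low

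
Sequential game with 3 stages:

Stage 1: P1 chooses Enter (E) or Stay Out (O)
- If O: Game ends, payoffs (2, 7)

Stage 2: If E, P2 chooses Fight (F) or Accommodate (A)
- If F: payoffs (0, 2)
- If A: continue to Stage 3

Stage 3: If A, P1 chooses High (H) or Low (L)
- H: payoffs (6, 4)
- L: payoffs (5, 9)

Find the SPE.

SPE: (E, A, H); Outcome (6, 4)

Work:
Stage 3: P1 chooses H (6 vs 5)
Stage 2: P2: F->2, A->4 (anticipating H). Choose A
Stage 1: P1: O->2, E->6 (anticipating A, H). Choose E
SPE path: E -> A -> H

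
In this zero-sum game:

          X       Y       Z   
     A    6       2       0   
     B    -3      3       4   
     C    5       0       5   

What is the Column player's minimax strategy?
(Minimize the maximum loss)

Column should play Y, value = 3

Work:
Column player minimizes Row's maximum payoff:
Column X: max payoff to Row = 6
Column Y: max payoff to Row = 3
Column Z: max payoff to Row = 5
Minimum is 3, achieved by column Y.
Minimax strategy: Y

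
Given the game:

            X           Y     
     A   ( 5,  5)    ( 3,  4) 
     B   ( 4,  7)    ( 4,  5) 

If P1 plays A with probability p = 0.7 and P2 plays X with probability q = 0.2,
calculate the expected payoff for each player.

E[P1] = 3.58, E[P2] = 4.56

Work:
E[P1] = p·q·π₁(A,X) + p·(1-q)·π₁(A,Y) + (1-p)·q·π₁(B,X) + (1-p)·(1-q)·π₁(B,Y)
= 0.7·0.2·5 + 0.7·0.8·3 + 0.3·0.2·4 + 0.3·0.8·4
= 3.58

E[P2] = 4.56 (similar calculation)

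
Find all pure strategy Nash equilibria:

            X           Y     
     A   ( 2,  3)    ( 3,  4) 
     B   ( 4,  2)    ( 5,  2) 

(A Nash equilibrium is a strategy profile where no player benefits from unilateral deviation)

Nash equilibrium: (B, X), (B, Y)

Work:
Best responses:
  P1 vs X: payoffs [2, 4] → best response B (payoff 4)
  P1 vs Y: payoffs [3, 5] → best response B (payoff 5)
  P2 vs A: payoffs [3, 4] → best response Y (payoff 4)
  P2 vs B: payoffs [2, 2] → best response X/Y (payoff 2)
Mutual best responses: (B,X), (B,Y) → Nash equilibria.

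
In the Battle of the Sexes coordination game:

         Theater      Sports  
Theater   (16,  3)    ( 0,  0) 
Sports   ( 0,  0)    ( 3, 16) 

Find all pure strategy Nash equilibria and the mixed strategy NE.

Pure NE: (Theater, Theater) and (Sports, Sports); Mixed NE: p = 0.8421, q = 0.1579

Work:
Check pure NE:
(Theater, Theater): (16, 3) - no unilateral deviation beneficial
(Sports, Sports): (3, 16) - no unilateral deviation beneficial
Mixed NE: P1 plays Theater with p = 0.8421, P2 plays Theater with q = 0.1579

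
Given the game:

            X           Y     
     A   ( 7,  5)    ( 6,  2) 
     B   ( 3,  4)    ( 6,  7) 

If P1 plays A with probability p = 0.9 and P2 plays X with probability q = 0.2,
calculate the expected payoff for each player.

E[P1] = 6.12, E[P2] = 2.98

Work:
E[P1] = p·q·π₁(A,X) + p·(1-q)·π₁(A,Y) + (1-p)·q·π₁(B,X) + (1-p)·(1-q)·π₁(B,Y)
= 0.9·0.2·7 + 0.9·0.8·6 + 0.1·0.2·3 + 0.1·0.8·6
= 6.12

E[P2] = 2.98 (similar calculation)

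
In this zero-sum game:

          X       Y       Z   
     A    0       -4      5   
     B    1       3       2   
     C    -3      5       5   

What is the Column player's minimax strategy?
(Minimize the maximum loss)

Column should play X, value = 1

Work:
Column player minimizes Row's maximum payoff:
Column X: max payoff to Row = 1
Column Y: max payoff to Row = 5
Column Z: max payoff to Row = 5
Minimum is 1, achieved by column X.
Minimax strategy: X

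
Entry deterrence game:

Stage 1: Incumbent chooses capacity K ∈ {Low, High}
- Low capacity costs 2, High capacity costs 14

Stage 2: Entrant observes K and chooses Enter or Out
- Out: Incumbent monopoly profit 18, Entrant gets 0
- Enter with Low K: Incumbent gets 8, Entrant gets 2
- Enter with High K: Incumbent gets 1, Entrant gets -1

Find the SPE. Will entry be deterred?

SPE: (Low, Enter|Low, Out|High); Entry not deterred. Incumbent net profit = 6, Entrant gets 2

Work:
After Low K: Entrant enters (2 > 0)
After High K: Entrant stays out (-1 < 0)
Incumbent: Low → 8−2=6, High → 18−14=4
Incumbent chooses Low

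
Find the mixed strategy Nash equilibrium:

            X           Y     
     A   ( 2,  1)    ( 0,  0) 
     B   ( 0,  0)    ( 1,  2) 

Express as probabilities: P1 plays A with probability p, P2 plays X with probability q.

p = 0.6667, q = 0.3333

Work:
Find probabilities that make opponent indifferent:
P2 chooses q to make P1 indifferent between A and B
P1 chooses p to make P2 indifferent between X and Y
Mixed NE: P1 plays (A: 0.6667, B: 0.3333), P2 plays (X: 0.3333, Y: 0.6667)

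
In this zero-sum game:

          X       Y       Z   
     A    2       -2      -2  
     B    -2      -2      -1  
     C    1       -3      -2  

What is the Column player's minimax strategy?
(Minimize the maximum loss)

Column should play Y, value = -2

Work:
Column player minimizes Row's maximum payoff:
Column X: max payoff to Row = 2
Column Y: max payoff to Row = -2
Column Z: max payoff to Row = -1
Minimum is -2, achieved by column Y.
Minimax strategy: Y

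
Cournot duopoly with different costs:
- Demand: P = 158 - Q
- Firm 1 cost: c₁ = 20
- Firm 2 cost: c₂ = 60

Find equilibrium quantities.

q₁* = 59.33, q₂* = 19.33

Work:
Reaction: q₁ = (158 - 20 - q₂)/2
Reaction: q₂ = (158 - 60 - q₁)/2
Solve simultaneously:
q₁* = (158 - 2×20 + 60)/3 = 59.33
q₂* = (158 - 2×60 + 20)/3 = 19.33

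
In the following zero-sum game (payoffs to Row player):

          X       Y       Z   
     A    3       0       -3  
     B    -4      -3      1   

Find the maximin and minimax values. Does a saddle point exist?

Maximin = -3, Minimax = 0, Saddle: False

Work:
Row minimums: [-3, -4] → maximin = -3
Column maximums: [3, 0, 1] → minimax = 0
No saddle point (maximin ≠ minimax). Mixed strategy needed.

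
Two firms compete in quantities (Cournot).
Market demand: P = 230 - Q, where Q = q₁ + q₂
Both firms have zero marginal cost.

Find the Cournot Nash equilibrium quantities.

q₁* = q₂* = 76.67; P* = 76.67

Work:
Profit: π_i = P·q_i = (a - q_i - q_j)·q_i
FOC: ∂π_i/∂q_i = a - 2q_i - q_j = 0
Reaction function: q_i = (230 - q_j)/2
Symmetry: q* = 230/3 = 76.67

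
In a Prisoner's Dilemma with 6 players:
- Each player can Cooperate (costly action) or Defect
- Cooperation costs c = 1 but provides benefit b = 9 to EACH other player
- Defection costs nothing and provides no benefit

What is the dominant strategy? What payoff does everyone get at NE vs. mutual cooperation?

Dominant: Defect; NE payoff = 0; Coop payoff = 44

Work:
Defect dominates (saves cost c = 1, benefit to others is external)
NE: All defect → everyone gets 0
If all cooperate: each receives (5)×9 - 1 = 44
Social dilemma: 44 > 0 but NE gives 0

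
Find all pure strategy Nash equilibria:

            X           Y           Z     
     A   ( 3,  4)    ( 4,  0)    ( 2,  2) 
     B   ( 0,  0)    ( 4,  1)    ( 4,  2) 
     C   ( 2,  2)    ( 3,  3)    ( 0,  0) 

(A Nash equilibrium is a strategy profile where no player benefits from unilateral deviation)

Nash equilibrium: (A, X), (B, Z)

Work:
Best responses:
  P1 vs X: payoffs [3, 0, 2] → best response A (payoff 3)
  P1 vs Y: payoffs [4, 4, 3] → best response A/B (payoff 4)
  P1 vs Z: payoffs [2, 4, 0] → best response B (payoff 4)
  P2 vs A: payoffs [4, 0, 2] → best response X (payoff 4)
  P2 vs B: payoffs [0, 1, 2] → best response Z (payoff 2)
  P2 vs C: payoffs [2, 3, 0] → best response Y (payoff 3)
Mutual best responses: (A,X), (B,Z) → Nash equilibria.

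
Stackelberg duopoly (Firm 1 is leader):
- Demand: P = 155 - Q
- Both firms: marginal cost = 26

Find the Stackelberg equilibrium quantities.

q₁* (leader) = 64.5, q₂* (follower) = 32.25

Work:
Follower's reaction: q₂ = (a - c - q₁)/2
Leader substitutes: π₁ = q₁·(a - q₁ - (a-c-q₁)/2 - c)
FOC: q₁* = (155 - 26)/2 = 64.50
Then: q₂* = (155 - 26 - 64.5)/2 = 32.25
Leader has first-mover advantage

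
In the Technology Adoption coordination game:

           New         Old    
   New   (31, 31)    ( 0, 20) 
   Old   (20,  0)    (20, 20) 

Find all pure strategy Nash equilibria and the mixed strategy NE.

Pure NE: (New, New) and (Old, Old); Mixed NE: p = 0.6452, q = 0.6452

Work:
Check pure NE:
(New, New): (31, 31) - no unilateral deviation beneficial
(Old, Old): (20, 20) - no unilateral deviation beneficial
Mixed NE: P1 plays New with p = 0.6452, P2 plays New with q = 0.6452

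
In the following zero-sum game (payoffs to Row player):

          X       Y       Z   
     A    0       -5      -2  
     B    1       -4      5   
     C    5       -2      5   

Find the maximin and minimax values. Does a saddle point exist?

Maximin = -2, Minimax = -2, Saddle: True

Work:
Row minimums: [-5, -4, -2] → maximin = -2
Column maximums: [5, -2, 5] → minimax = -2
Saddle point exists! Game value = -2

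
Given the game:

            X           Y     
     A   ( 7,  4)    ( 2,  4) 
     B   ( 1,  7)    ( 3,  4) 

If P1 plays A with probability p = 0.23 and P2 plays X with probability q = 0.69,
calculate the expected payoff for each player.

E[P1] = 2.5009, E[P2] = 5.5939

Work:
E[P1] = p·q·π₁(A,X) + p·(1-q)·π₁(A,Y) + (1-p)·q·π₁(B,X) + (1-p)·(1-q)·π₁(B,Y)
= 0.23·0.69·7 + 0.23·0.31·2 + 0.77·0.69·1 + 0.77·0.31·3
= 2.5009

E[P2] = 5.5939 (similar calculation)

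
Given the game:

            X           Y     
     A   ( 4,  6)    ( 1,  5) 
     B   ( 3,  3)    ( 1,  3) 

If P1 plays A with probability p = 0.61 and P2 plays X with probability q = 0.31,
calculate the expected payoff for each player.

E[P1] = 1.8091, E[P2] = 4.4091

Work:
E[P1] = p·q·π₁(A,X) + p·(1-q)·π₁(A,Y) + (1-p)·q·π₁(B,X) + (1-p)·(1-q)·π₁(B,Y)
= 0.61·0.31·4 + 0.61·0.69·1 + 0.39·0.31·3 + 0.39·0.69·1
= 1.8091

E[P2] = 4.4091 (similar calculation)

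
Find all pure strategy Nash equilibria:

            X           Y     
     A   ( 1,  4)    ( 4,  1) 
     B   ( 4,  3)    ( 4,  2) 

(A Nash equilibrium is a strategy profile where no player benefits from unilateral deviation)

Nash equilibrium: (B, X)

Work:
Best responses:
  P1 vs X: payoffs [1, 4] → best response B (payoff 4)
  P1 vs Y: payoffs [4, 4] → best response A/B (payoff 4)
  P2 vs A: payoffs [4, 1] → best response X (payoff 4)
  P2 vs B: payoffs [3, 2] → best response X (payoff 3)
Mutual best responses: (B,X) → Nash equilibria.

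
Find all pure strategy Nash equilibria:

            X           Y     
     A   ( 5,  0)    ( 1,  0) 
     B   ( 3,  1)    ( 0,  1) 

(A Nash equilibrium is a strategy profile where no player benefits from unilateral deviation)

Nash equilibrium: (A, X), (A, Y)

Work:
Best responses:
  P1 vs X: payoffs [5, 3] → best response A (payoff 5)
  P1 vs Y: payoffs [1, 0] → best response A (payoff 1)
  P2 vs A: payoffs [0, 0] → best response X/Y (payoff 0)
  P2 vs B: payoffs [1, 1] → best response X/Y (payoff 1)
Mutual best responses: (A,X), (A,Y) → Nash equilibria.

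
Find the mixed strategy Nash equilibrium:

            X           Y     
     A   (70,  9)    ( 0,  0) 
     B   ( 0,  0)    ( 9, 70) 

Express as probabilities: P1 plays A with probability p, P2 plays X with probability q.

p = 0.8861, q = 0.1139

Work:
Find probabilities that make opponent indifferent:
P2 chooses q to make P1 indifferent between A and B
P1 chooses p to make P2 indifferent between X and Y
Mixed NE: P1 plays (A: 0.8861, B: 0.1139), P2 plays (X: 0.1139, Y: 0.8861)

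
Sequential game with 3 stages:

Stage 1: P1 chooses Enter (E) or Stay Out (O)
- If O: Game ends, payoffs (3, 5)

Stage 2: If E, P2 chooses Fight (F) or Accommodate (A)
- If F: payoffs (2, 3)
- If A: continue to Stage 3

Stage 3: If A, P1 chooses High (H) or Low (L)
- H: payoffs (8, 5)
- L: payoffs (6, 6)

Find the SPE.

SPE: (E, A, H); Outcome (8, 5)

Work:
Stage 3: P1 chooses H (8 vs 6)
Stage 2: P2: F->3, A->5 (anticipating H). Choose A
Stage 1: P1: O->3, E->8 (anticipating A, H). Choose E
SPE path: E -> A -> H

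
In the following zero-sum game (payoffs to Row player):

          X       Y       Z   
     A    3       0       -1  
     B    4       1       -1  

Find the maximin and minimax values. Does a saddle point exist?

Maximin = -1, Minimax = -1, Saddle: True

Work:
Row minimums: [-1, -1] → maximin = -1
Column maximums: [4, 1, -1] → minimax = -1
Saddle point exists! Game value = -1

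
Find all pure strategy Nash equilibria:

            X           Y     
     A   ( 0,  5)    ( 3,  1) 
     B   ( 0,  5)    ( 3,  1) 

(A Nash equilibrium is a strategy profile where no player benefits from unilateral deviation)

Nash equilibrium: (A, X), (B, X)

Work:
Best responses:
  P1 vs X: payoffs [0, 0] → best response A/B (payoff 0)
  P1 vs Y: payoffs [3, 3] → best response A/B (payoff 3)
  P2 vs A: payoffs [5, 1] → best response X (payoff 5)
  P2 vs B: payoffs [5, 1] → best response X (payoff 5)
Mutual best responses: (A,X), (B,X) → Nash equilibria.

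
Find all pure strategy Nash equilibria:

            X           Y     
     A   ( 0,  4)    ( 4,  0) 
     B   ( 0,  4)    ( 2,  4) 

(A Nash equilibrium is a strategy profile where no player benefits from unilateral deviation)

Nash equilibrium: (A, X), (B, X)

Work:
Best responses:
  P1 vs X: payoffs [0, 0] → best response A/B (payoff 0)
  P1 vs Y: payoffs [4, 2] → best response A (payoff 4)
  P2 vs A: payoffs [4, 0] → best response X (payoff 4)
  P2 vs B: payoffs [4, 4] → best response X/Y (payoff 4)
Mutual best responses: (A,X), (B,X) → Nash equilibria.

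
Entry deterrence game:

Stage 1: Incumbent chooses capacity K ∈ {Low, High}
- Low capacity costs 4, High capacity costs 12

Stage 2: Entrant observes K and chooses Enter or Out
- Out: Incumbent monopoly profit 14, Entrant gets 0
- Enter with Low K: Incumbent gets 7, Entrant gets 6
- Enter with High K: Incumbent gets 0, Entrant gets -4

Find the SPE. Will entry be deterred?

SPE: (Low, Enter|Low, Out|High); Entry not deterred. Incumbent net profit = 3, Entrant gets 6

Work:
After Low K: Entrant enters (6 > 0)
After High K: Entrant stays out (-4 < 0)
Incumbent: Low → 7−4=3, High → 14−12=2
Incumbent chooses Low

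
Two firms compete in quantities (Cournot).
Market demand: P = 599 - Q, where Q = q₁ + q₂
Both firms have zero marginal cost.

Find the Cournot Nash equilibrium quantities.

q₁* = q₂* = 199.67; P* = 199.67

Work:
Profit: π_i = P·q_i = (a - q_i - q_j)·q_i
FOC: ∂π_i/∂q_i = a - 2q_i - q_j = 0
Reaction function: q_i = (599 - q_j)/2
Symmetry: q* = 599/3 = 199.67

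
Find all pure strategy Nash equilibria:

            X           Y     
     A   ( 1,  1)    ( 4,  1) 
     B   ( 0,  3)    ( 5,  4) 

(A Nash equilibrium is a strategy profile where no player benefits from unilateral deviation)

Nash equilibrium: (A, X), (B, Y)

Work:
Best responses:
  P1 vs X: payoffs [1, 0] → best response A (payoff 1)
  P1 vs Y: payoffs [4, 5] → best response B (payoff 5)
  P2 vs A: payoffs [1, 1] → best response X/Y (payoff 1)
  P2 vs B: payoffs [3, 4] → best response Y (payoff 4)
Mutual best responses: (A,X), (B,Y) → Nash equilibria.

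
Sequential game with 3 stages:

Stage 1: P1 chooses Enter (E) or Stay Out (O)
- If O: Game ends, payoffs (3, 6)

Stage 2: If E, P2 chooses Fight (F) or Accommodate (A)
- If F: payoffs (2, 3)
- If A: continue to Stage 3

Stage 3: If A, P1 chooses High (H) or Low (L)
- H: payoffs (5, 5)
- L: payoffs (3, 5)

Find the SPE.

SPE: (E, A, H); Outcome (5, 5)

Work:
Stage 3: P1 chooses H (5 vs 3)
Stage 2: P2: F->3, A->5 (anticipating H). Choose A
Stage 1: P1: O->3, E->5 (anticipating A, H). Choose E
SPE path: E -> A -> H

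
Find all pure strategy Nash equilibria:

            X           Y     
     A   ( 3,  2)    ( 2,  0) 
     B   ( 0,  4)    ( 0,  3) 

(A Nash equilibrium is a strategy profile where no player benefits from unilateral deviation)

Nash equilibrium: (A, X)

Work:
Best responses:
  P1 vs X: payoffs [3, 0] → best response A (payoff 3)
  P1 vs Y: payoffs [2, 0] → best response A (payoff 2)
  P2 vs A: payoffs [2, 0] → best response X (payoff 2)
  P2 vs B: payoffs [4, 3] → best response X (payoff 4)
Mutual best responses: (A,X) → Nash equilibria.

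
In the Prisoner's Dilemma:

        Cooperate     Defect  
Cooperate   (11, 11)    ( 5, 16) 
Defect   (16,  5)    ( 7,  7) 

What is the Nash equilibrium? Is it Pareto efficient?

(Defect, Defect) is NE; not Pareto efficient

Work:
Defect dominates Cooperate for both players:
If P2 cooperates: Defect (16) > Cooperate (11)
If P2 defects: Defect (7) > Cooperate (5)
NE: (Defect, Defect) with payoff (7, 7)
But (Cooperate, Cooperate) = (11, 11) Pareto dominates (7, 7)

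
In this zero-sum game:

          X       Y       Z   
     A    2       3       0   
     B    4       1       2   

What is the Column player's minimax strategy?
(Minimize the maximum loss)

Column should play Z, value = 2

Work:
Column player minimizes Row's maximum payoff:
Column X: max payoff to Row = 4
Column Y: max payoff to Row = 3
Column Z: max payoff to Row = 2
Minimum is 2, achieved by column Z.
Minimax strategy: Z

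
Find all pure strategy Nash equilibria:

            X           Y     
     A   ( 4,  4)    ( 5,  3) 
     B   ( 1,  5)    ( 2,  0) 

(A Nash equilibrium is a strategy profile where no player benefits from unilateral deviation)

Nash equilibrium: (A, X)

Work:
Best responses:
  P1 vs X: payoffs [4, 1] → best response A (payoff 4)
  P1 vs Y: payoffs [5, 2] → best response A (payoff 5)
  P2 vs A: payoffs [4, 3] → best response X (payoff 4)
  P2 vs B: payoffs [5, 0] → best response X (payoff 5)
Mutual best responses: (A,X) → Nash equilibria.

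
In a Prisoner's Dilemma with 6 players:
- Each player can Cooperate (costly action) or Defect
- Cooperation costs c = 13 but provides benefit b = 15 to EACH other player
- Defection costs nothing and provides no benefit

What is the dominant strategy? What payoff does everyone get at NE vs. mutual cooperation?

Dominant: Defect; NE payoff = 0; Coop payoff = 62

Work:
Defect dominates (saves cost c = 13, benefit to others is external)
NE: All defect → everyone gets 0
If all cooperate: each receives (5)×15 - 13 = 62
Social dilemma: 62 > 0 but NE gives 0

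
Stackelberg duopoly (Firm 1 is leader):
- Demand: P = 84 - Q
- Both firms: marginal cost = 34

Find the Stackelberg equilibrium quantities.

q₁* (leader) = 25.0, q₂* (follower) = 12.5

Work:
Follower's reaction: q₂ = (a - c - q₁)/2
Leader substitutes: π₁ = q₁·(a - q₁ - (a-c-q₁)/2 - c)
FOC: q₁* = (84 - 34)/2 = 25.00
Then: q₂* = (84 - 34 - 25.0)/2 = 12.50
Leader has first-mover advantage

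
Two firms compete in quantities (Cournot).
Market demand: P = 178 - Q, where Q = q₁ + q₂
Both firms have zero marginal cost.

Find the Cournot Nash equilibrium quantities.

q₁* = q₂* = 59.33; P* = 59.33

Work:
Profit: π_i = P·q_i = (a - q_i - q_j)·q_i
FOC: ∂π_i/∂q_i = a - 2q_i - q_j = 0
Reaction function: q_i = (178 - q_j)/2
Symmetry: q* = 178/3 = 59.33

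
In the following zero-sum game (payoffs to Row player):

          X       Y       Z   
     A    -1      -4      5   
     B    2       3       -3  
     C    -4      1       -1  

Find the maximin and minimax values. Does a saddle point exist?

Maximin = -3, Minimax = 2, Saddle: False

Work:
Row minimums: [-4, -3, -4] → maximin = -3
Column maximums: [2, 3, 5] → minimax = 2
No saddle point (maximin ≠ minimax). Mixed strategy needed.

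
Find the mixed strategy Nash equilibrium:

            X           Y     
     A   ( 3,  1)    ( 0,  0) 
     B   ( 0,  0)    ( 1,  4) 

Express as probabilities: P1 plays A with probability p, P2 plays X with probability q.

p = 0.8, q = 0.25

Work:
Find probabilities that make opponent indifferent:
P2 chooses q to make P1 indifferent between A and B
P1 chooses p to make P2 indifferent between X and Y
Mixed NE: P1 plays (A: 0.8, B: 0.2), P2 plays (X: 0.25, Y: 0.75)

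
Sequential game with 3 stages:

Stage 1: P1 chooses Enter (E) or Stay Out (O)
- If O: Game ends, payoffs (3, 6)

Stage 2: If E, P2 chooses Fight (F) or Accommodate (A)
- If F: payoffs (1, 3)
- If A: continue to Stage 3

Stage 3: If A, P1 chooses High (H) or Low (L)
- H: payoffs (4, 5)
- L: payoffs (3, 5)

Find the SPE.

SPE: (E, A, H); Outcome (4, 5)

Work:
Stage 3: P1 chooses H (4 vs 3)
Stage 2: P2: F->3, A->5 (anticipating H). Choose A
Stage 1: P1: O->3, E->4 (anticipating A, H). Choose E
SPE path: E -> A -> H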